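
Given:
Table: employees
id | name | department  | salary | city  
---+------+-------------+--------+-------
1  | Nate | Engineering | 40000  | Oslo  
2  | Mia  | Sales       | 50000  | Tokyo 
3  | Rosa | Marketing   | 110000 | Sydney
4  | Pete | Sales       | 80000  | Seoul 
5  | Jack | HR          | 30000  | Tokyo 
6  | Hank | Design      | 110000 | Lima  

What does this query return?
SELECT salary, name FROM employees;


Projecting columns: salary, name

6 rows:
40000, Nate
50000, Mia
110000, Rosa
80000, Pete
30000, Jack
110000, Hank


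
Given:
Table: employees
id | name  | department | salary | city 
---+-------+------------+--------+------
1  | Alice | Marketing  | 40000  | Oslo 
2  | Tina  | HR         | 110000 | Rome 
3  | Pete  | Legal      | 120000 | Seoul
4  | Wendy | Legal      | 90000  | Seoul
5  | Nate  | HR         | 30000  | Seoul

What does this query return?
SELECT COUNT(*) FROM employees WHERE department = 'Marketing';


Counting rows where department = 'Marketing'
  Alice -> MATCH


1


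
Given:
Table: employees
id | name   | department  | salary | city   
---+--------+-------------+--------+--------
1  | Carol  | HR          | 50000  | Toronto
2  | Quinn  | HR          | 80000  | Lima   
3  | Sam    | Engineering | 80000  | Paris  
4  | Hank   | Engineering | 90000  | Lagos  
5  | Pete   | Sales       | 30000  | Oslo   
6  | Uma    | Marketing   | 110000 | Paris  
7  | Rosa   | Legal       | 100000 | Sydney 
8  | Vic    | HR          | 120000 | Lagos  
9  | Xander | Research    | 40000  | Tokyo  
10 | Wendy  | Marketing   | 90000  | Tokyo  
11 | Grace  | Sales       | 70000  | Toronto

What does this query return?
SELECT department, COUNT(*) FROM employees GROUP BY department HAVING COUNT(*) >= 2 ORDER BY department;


Groups with count >= 2:
  Engineering: 2 -> PASS
  HR: 3 -> PASS
  Marketing: 2 -> PASS
  Sales: 2 -> PASS
  Legal: 1 -> filtered out
  Research: 1 -> filtered out


4 groups:
Engineering, 2
HR, 3
Marketing, 2
Sales, 2


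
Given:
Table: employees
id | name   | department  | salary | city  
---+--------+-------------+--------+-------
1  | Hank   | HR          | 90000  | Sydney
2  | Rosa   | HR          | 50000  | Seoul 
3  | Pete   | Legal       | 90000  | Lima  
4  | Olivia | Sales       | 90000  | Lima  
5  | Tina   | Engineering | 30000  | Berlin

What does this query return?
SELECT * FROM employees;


SELECT * returns all 5 rows with all columns

5 rows:
1, Hank, HR, 90000, Sydney
2, Rosa, HR, 50000, Seoul
3, Pete, Legal, 90000, Lima
4, Olivia, Sales, 90000, Lima
5, Tina, Engineering, 30000, Berlin


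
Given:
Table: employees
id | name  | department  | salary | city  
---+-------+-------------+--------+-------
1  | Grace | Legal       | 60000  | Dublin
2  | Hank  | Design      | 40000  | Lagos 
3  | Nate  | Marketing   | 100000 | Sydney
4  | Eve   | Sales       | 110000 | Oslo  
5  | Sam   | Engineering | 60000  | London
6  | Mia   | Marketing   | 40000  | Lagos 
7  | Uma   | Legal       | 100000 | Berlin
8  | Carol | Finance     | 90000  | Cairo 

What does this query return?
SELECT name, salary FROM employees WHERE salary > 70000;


Filtering: salary > 70000
Matching: 4 rows

4 rows:
Nate, 100000
Eve, 110000
Uma, 100000
Carol, 90000


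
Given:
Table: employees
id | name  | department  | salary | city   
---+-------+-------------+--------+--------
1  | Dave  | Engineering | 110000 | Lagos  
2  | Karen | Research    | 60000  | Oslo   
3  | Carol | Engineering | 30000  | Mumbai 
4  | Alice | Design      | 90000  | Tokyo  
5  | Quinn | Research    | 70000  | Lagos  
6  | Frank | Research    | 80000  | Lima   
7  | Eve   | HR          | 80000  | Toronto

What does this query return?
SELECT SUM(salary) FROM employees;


SUM(salary) = 110000 + 60000 + 30000 + 90000 + 70000 + 80000 + 80000 = 520000

520000


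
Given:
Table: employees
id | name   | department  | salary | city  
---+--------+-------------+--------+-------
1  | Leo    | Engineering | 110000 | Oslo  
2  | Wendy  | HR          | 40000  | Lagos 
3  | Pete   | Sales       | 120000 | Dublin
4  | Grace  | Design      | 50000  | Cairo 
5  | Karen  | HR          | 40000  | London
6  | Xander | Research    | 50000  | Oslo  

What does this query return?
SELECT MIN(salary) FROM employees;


Salaries: 110000, 40000, 120000, 50000, 40000, 50000
MIN = 40000

40000


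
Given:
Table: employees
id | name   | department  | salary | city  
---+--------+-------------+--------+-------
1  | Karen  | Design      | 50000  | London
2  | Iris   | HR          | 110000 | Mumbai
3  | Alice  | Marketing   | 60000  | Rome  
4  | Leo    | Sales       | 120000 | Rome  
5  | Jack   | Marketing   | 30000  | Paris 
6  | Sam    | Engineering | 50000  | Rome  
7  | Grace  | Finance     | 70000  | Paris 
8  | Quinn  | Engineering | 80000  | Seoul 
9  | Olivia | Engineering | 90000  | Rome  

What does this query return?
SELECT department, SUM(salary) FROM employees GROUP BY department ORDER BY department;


Summing salary within each department:
  Design: 50000 = 50000
  Engineering: 50000 + 80000 + 90000 = 220000
  Finance: 70000 = 70000
  HR: 110000 = 110000
  Marketing: 60000 + 30000 = 90000
  Sales: 120000 = 120000


6 groups:
Design, 50000
Engineering, 220000
Finance, 70000
HR, 110000
Marketing, 90000
Sales, 120000


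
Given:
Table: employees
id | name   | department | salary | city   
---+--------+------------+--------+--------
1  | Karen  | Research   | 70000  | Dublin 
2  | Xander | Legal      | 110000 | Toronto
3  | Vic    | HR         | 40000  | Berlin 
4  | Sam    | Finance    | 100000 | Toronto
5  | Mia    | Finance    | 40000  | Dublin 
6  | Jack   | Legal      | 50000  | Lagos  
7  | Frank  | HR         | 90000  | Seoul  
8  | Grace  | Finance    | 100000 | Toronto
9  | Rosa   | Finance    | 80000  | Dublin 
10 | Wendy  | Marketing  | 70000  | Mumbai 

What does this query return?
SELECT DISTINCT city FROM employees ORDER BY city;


All 'city' values (row order): Dublin, Toronto, Berlin, Toronto, Dublin, Lagos, Seoul, Toronto, Dublin, Mumbai
Removing duplicates leaves 6 unique value(s).

6 values:
Berlin
Dublin
Lagos
Mumbai
Seoul
Toronto


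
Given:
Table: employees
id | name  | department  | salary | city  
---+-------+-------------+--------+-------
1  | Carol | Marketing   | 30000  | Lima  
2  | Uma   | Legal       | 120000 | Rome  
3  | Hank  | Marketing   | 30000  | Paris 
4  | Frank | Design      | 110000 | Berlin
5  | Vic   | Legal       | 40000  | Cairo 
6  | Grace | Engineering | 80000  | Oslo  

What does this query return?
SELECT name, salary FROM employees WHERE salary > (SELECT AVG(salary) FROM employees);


Subquery: AVG(salary) = 68333.33
Filtering: salary > 68333.33
  Uma (120000) -> MATCH
  Frank (110000) -> MATCH
  Grace (80000) -> MATCH


3 rows:
Uma, 120000
Frank, 110000
Grace, 80000


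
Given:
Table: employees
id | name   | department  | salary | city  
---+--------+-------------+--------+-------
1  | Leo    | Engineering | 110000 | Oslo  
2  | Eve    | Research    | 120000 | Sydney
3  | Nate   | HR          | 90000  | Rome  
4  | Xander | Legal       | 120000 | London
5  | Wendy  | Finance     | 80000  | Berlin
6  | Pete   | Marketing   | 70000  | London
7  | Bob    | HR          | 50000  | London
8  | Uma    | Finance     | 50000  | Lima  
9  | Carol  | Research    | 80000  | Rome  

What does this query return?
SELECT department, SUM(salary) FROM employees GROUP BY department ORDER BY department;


Summing salary within each department:
  Engineering: 110000 = 110000
  Finance: 80000 + 50000 = 130000
  HR: 90000 + 50000 = 140000
  Legal: 120000 = 120000
  Marketing: 70000 = 70000
  Research: 120000 + 80000 = 200000


6 groups:
Engineering, 110000
Finance, 130000
HR, 140000
Legal, 120000
Marketing, 70000
Research, 200000


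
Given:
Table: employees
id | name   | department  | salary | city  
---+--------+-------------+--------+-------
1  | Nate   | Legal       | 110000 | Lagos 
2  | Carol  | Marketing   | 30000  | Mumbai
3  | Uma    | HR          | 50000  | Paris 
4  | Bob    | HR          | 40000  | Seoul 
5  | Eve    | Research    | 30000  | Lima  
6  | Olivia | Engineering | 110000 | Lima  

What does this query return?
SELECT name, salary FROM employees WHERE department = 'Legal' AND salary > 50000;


Filtering: department = 'Legal' AND salary > 50000
Matching: 1 rows

1 rows:
Nate, 110000


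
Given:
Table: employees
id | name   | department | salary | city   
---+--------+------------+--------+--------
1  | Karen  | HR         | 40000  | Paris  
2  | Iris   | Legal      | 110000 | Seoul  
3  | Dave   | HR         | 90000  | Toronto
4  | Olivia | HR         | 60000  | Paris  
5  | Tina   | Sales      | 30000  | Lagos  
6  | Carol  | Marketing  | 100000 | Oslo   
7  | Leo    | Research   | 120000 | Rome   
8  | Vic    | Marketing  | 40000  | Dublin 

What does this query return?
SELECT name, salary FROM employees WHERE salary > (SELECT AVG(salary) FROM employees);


Subquery: AVG(salary) = 73750.0
Filtering: salary > 73750.0
  Iris (110000) -> MATCH
  Dave (90000) -> MATCH
  Carol (100000) -> MATCH
  Leo (120000) -> MATCH


4 rows:
Iris, 110000
Dave, 90000
Carol, 100000
Leo, 120000


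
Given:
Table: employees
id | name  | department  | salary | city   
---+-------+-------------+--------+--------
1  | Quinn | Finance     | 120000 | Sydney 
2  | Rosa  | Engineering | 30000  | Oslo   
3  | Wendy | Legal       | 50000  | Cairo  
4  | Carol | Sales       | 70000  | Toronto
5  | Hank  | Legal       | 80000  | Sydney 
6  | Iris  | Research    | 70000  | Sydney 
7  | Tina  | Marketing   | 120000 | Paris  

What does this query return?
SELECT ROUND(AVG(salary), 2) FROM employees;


SUM(salary) = 540000
COUNT = 7
ROUND(AVG, 2) = ROUND(540000 / 7, 2) = 77142.86

77142.86


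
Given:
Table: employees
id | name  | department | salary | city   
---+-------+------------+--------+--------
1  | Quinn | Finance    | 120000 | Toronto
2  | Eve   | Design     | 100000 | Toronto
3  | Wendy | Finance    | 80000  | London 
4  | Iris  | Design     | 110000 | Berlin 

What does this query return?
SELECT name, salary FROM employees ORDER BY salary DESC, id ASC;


Sorting by salary DESC, then id ASC for ties

4 rows:
Quinn, 120000
Iris, 110000
Eve, 100000
Wendy, 80000


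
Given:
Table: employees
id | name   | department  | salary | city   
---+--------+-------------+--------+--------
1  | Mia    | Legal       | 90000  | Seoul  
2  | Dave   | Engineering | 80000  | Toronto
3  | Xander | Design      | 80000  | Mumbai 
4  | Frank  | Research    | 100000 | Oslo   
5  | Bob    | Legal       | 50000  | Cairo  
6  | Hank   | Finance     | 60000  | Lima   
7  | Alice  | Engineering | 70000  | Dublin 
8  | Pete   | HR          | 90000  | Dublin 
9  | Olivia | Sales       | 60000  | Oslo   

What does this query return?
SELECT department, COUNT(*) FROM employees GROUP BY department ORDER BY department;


Assigning each row to its department group:
  Mia -> Legal
  Dave -> Engineering
  Xander -> Design
  Frank -> Research
  Bob -> Legal
  Hank -> Finance
  Alice -> Engineering
  Pete -> HR
  Olivia -> Sales


7 groups:
Design, 1
Engineering, 2
Finance, 1
HR, 1
Legal, 2
Research, 1
Sales, 1


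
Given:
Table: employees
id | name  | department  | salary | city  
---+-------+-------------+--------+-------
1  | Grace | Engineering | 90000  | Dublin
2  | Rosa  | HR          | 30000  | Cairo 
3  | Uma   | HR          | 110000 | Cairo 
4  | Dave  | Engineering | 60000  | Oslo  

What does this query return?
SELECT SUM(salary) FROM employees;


SUM(salary) = 90000 + 30000 + 110000 + 60000 = 290000

290000


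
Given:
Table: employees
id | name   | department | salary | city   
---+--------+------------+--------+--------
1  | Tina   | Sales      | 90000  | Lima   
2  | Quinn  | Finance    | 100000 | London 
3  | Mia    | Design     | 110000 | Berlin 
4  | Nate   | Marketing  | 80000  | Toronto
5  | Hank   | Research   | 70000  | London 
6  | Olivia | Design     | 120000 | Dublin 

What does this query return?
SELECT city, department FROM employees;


Projecting columns: city, department

6 rows:
Lima, Sales
London, Finance
Berlin, Design
Toronto, Marketing
London, Research
Dublin, Design


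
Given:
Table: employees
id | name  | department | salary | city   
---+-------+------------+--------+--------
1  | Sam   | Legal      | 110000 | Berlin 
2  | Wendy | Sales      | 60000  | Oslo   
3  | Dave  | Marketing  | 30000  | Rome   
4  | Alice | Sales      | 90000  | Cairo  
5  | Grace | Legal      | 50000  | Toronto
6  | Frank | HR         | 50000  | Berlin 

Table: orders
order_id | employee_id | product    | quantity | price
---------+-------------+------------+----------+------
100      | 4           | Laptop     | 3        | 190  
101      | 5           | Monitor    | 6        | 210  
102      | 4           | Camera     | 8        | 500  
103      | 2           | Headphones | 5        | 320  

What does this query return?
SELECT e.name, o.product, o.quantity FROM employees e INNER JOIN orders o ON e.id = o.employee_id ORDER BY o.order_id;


Joining employees.id = orders.employee_id:
  employee Alice (id=4) -> order Laptop
  employee Grace (id=5) -> order Monitor
  employee Alice (id=4) -> order Camera
  employee Wendy (id=2) -> order Headphones


4 rows:
Alice, Laptop, 3
Grace, Monitor, 6
Alice, Camera, 8
Wendy, Headphones, 5


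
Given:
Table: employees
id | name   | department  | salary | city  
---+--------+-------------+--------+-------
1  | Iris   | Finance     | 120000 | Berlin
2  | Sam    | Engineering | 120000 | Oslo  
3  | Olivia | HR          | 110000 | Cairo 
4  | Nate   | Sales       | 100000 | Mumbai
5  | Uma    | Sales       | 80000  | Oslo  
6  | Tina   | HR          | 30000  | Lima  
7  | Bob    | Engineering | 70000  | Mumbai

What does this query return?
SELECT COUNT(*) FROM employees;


COUNT(*) counts all rows

7


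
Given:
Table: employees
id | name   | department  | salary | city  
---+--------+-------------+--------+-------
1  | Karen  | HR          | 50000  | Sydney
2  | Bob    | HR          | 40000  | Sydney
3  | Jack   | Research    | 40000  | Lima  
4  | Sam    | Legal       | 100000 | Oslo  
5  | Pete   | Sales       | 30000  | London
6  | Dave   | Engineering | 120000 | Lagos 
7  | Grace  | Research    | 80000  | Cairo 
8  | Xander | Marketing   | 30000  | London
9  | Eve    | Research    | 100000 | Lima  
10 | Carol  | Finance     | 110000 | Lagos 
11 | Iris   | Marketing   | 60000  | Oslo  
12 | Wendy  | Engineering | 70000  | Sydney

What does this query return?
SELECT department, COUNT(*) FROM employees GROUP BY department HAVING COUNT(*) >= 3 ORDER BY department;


Groups with count >= 3:
  Research: 3 -> PASS
  Engineering: 2 -> filtered out
  Finance: 1 -> filtered out
  HR: 2 -> filtered out
  Legal: 1 -> filtered out
  Marketing: 2 -> filtered out
  Sales: 1 -> filtered out


1 groups:
Research, 3


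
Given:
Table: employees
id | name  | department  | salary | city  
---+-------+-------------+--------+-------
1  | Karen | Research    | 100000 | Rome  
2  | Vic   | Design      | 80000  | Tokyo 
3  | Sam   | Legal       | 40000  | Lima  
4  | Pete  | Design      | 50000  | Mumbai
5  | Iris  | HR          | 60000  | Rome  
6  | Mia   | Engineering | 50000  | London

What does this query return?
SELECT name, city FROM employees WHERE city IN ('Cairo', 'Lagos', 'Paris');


Filtering: city IN ('Cairo', 'Lagos', 'Paris')
Matching: 0 rows

Empty result set (0 rows)


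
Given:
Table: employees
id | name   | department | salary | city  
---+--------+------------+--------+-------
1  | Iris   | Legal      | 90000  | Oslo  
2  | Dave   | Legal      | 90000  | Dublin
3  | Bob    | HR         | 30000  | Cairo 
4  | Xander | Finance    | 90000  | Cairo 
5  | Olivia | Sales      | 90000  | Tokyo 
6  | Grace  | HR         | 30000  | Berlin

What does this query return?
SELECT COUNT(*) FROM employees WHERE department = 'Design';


Counting rows where department = 'Design'


0


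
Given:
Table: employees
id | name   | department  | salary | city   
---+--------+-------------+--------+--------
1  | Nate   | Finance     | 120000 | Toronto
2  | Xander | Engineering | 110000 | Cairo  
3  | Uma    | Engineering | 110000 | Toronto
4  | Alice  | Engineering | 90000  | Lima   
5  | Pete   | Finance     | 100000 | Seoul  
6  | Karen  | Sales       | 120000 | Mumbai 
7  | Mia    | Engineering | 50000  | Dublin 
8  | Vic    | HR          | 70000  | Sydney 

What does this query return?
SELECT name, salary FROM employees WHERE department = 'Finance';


Filtering: department = 'Finance'
Matching rows: 2

2 rows:
Nate, 120000
Pete, 100000


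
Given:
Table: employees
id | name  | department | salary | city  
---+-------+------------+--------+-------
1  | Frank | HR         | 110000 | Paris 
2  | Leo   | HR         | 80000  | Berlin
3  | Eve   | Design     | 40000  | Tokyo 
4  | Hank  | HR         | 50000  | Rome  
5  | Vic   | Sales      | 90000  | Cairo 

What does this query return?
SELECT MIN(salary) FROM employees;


Salaries: 110000, 80000, 40000, 50000, 90000
MIN = 40000

40000


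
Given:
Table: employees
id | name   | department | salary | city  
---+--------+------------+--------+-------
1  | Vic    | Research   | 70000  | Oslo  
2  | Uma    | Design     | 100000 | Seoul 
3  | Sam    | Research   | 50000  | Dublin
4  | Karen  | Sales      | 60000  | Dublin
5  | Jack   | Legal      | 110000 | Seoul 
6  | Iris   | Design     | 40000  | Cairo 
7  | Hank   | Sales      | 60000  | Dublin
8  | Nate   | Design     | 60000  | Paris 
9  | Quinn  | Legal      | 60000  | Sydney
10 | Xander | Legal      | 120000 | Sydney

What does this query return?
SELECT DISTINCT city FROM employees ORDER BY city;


All 'city' values (row order): Oslo, Seoul, Dublin, Dublin, Seoul, Cairo, Dublin, Paris, Sydney, Sydney
Removing duplicates leaves 6 unique value(s).

6 values:
Cairo
Dublin
Oslo
Paris
Seoul
Sydney


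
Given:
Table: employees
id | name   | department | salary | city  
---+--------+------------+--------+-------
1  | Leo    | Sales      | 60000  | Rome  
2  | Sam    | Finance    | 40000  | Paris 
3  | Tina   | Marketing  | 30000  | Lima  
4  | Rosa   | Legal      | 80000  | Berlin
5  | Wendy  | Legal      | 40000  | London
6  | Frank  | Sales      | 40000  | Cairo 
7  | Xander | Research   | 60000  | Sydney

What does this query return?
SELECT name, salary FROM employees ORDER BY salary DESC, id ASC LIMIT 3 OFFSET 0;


Sort by salary DESC (id ASC tiebreak), then skip 0 and take 3
Rows 1 through 3

3 rows:
Rosa, 80000
Leo, 60000
Xander, 60000


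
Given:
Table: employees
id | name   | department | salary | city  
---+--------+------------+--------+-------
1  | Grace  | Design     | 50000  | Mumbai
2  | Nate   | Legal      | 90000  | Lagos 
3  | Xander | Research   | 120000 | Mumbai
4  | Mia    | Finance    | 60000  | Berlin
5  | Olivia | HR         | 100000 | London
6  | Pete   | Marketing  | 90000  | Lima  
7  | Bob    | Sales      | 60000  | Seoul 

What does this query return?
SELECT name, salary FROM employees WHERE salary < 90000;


Filtering: salary < 90000
Matching: 3 rows

3 rows:
Grace, 50000
Mia, 60000
Bob, 60000


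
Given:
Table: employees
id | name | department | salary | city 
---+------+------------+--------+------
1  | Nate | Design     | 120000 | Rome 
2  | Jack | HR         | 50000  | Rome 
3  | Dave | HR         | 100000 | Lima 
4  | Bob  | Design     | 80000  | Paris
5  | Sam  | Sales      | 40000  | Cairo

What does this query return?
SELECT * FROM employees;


SELECT * returns all 5 rows with all columns

5 rows:
1, Nate, Design, 120000, Rome
2, Jack, HR, 50000, Rome
3, Dave, HR, 100000, Lima
4, Bob, Design, 80000, Paris
5, Sam, Sales, 40000, Cairo


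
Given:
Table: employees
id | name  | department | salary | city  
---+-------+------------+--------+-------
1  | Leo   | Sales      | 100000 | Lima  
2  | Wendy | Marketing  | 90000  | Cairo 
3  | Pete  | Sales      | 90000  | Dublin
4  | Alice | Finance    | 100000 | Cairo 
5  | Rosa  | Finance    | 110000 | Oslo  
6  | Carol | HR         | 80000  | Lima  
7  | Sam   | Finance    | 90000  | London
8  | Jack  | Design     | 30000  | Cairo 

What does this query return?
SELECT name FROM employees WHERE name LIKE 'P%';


LIKE 'P%' matches names starting with 'P'
Matching: 1

1 rows:
Pete


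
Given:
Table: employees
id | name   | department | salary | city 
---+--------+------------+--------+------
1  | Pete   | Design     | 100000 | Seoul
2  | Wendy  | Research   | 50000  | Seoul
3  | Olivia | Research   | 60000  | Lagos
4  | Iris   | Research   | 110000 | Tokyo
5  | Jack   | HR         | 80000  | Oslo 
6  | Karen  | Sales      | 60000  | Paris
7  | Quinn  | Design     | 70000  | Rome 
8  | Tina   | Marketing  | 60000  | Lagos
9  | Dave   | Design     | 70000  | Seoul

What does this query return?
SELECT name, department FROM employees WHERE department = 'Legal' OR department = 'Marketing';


Filtering: department = 'Legal' OR 'Marketing'
Matching: 1 rows

1 rows:
Tina, Marketing


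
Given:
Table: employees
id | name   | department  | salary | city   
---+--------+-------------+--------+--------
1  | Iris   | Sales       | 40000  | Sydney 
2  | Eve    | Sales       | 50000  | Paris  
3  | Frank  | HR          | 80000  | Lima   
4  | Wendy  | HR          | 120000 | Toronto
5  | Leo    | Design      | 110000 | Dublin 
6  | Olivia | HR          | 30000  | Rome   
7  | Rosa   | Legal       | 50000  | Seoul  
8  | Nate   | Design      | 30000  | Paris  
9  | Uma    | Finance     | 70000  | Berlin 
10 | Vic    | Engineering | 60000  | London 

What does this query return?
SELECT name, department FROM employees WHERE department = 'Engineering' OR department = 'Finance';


Filtering: department = 'Engineering' OR 'Finance'
Matching: 2 rows

2 rows:
Uma, Finance
Vic, Engineering


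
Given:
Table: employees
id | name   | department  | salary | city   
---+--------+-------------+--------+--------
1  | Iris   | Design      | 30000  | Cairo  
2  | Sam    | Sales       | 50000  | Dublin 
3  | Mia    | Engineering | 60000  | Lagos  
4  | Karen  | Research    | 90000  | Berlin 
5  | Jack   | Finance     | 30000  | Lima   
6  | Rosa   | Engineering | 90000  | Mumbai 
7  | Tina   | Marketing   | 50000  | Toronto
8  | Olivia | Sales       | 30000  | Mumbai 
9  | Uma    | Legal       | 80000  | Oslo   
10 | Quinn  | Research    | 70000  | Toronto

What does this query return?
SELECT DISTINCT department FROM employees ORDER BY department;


All 'department' values (row order): Design, Sales, Engineering, Research, Finance, Engineering, Marketing, Sales, Legal, Research
Removing duplicates leaves 7 unique value(s).

7 values:
Design
Engineering
Finance
Legal
Marketing
Research
Sales


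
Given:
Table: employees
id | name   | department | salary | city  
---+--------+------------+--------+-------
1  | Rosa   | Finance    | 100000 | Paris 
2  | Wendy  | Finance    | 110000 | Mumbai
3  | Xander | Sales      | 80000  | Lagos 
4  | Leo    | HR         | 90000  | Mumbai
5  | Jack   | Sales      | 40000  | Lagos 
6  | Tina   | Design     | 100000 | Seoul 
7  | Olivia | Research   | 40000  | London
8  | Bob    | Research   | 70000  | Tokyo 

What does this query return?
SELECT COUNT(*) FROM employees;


COUNT(*) counts all rows

8


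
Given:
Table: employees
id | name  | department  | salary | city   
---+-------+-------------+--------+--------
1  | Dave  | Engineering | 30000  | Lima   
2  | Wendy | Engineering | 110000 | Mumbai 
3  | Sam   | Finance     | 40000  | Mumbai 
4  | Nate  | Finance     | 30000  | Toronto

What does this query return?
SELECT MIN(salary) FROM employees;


Salaries: 30000, 110000, 40000, 30000
MIN = 30000

30000


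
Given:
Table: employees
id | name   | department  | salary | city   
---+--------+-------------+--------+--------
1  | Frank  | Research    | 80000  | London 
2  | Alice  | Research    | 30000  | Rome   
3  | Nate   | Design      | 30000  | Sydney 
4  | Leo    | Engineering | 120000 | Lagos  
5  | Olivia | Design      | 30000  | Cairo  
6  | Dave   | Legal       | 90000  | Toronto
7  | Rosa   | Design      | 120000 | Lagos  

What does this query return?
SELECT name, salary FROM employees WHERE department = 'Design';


Filtering: department = 'Design'
Matching rows: 3

3 rows:
Nate, 30000
Olivia, 30000
Rosa, 120000


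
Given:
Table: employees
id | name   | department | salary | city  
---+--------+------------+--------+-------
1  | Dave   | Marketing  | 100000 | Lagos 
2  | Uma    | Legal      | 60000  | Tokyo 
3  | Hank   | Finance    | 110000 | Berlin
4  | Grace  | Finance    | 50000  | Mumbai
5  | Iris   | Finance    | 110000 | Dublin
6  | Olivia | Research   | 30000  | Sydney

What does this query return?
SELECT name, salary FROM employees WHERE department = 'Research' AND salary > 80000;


Filtering: department = 'Research' AND salary > 80000
Matching: 0 rows

Empty result set (0 rows)


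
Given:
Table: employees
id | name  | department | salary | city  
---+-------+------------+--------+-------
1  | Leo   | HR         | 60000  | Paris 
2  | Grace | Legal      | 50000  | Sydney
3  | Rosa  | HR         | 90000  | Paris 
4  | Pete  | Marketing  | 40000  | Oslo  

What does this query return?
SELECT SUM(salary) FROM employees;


SUM(salary) = 60000 + 50000 + 90000 + 40000 = 240000

240000


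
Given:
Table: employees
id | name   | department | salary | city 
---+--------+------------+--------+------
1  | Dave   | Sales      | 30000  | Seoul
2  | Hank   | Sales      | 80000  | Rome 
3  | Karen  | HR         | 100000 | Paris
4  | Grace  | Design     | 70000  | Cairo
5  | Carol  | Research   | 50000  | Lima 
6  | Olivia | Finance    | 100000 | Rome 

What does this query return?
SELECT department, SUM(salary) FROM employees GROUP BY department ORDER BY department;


Summing salary within each department:
  Design: 70000 = 70000
  Finance: 100000 = 100000
  HR: 100000 = 100000
  Research: 50000 = 50000
  Sales: 30000 + 80000 = 110000


5 groups:
Design, 70000
Finance, 100000
HR, 100000
Research, 50000
Sales, 110000


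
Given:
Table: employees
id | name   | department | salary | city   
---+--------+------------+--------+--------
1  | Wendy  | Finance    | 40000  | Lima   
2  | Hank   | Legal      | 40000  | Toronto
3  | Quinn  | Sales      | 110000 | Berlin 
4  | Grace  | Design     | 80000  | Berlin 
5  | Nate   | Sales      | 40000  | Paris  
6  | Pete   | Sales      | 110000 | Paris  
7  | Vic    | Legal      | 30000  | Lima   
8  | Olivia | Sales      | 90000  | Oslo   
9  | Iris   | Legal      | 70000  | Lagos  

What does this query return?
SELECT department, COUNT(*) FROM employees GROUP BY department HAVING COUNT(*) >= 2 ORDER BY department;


Groups with count >= 2:
  Legal: 3 -> PASS
  Sales: 4 -> PASS
  Design: 1 -> filtered out
  Finance: 1 -> filtered out


2 groups:
Legal, 3
Sales, 4


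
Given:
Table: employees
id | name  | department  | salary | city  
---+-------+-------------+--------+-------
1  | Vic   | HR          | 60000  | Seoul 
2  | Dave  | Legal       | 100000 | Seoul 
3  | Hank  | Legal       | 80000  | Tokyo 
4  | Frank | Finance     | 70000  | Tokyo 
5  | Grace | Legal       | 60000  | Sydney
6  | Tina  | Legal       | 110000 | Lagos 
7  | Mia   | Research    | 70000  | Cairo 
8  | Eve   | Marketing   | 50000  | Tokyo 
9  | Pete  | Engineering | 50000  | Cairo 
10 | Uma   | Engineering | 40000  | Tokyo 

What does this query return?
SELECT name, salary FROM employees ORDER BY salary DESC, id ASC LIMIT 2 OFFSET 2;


Sort by salary DESC (id ASC tiebreak), then skip 2 and take 2
Rows 3 through 4

2 rows:
Hank, 80000
Frank, 70000


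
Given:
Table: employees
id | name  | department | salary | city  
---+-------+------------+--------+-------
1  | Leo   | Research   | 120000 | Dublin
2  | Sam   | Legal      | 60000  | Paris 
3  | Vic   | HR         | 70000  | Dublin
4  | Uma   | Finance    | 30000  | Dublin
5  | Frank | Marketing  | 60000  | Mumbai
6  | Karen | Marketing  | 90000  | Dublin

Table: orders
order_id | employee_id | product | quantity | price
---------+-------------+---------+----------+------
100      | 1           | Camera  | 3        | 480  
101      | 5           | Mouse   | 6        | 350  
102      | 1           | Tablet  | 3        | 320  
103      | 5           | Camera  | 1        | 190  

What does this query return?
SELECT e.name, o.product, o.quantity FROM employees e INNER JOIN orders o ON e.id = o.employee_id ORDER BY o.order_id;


Joining employees.id = orders.employee_id:
  employee Leo (id=1) -> order Camera
  employee Frank (id=5) -> order Mouse
  employee Leo (id=1) -> order Tablet
  employee Frank (id=5) -> order Camera


4 rows:
Leo, Camera, 3
Frank, Mouse, 6
Leo, Tablet, 3
Frank, Camera, 1


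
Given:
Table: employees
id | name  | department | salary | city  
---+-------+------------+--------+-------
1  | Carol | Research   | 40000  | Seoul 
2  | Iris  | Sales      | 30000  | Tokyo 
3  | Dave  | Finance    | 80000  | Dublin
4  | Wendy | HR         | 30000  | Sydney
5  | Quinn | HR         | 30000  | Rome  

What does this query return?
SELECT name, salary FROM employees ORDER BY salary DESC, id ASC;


Sorting by salary DESC, then id ASC for ties

5 rows:
Dave, 80000
Carol, 40000
Iris, 30000
Wendy, 30000
Quinn, 30000


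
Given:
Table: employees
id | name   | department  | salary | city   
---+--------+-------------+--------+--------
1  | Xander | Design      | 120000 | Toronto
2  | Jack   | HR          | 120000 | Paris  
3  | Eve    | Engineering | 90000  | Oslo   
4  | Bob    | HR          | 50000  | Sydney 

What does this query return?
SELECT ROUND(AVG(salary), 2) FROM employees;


SUM(salary) = 380000
COUNT = 4
ROUND(AVG, 2) = ROUND(380000 / 4, 2) = 95000.0

95000.0


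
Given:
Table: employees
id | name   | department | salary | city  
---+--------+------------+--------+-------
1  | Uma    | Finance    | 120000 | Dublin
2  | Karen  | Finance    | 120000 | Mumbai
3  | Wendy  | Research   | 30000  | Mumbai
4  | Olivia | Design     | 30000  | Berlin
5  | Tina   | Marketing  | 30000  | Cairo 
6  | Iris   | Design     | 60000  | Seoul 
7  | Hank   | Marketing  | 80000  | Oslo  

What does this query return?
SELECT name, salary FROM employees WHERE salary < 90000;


Filtering: salary < 90000
Matching: 5 rows

5 rows:
Wendy, 30000
Olivia, 30000
Tina, 30000
Iris, 60000
Hank, 80000


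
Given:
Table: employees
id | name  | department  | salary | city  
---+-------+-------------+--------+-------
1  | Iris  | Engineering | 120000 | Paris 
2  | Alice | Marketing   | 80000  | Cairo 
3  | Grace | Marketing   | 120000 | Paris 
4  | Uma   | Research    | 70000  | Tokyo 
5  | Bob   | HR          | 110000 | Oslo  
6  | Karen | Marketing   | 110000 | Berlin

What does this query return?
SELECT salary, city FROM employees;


Projecting columns: salary, city

6 rows:
120000, Paris
80000, Cairo
120000, Paris
70000, Tokyo
110000, Oslo
110000, Berlin


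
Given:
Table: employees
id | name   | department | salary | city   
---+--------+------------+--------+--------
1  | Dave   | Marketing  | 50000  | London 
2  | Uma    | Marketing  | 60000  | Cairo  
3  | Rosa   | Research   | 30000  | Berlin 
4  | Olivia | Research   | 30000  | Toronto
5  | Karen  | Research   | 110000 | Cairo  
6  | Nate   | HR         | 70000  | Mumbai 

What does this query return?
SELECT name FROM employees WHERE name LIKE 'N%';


LIKE 'N%' matches names starting with 'N'
Matching: 1

1 rows:
Nate


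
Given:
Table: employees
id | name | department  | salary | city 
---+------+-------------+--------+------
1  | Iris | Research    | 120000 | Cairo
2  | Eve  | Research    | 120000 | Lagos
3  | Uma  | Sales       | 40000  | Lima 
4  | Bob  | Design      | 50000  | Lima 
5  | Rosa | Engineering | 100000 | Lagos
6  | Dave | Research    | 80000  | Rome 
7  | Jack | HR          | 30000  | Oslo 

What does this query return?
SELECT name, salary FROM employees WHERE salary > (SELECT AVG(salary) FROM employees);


Subquery: AVG(salary) = 77142.86
Filtering: salary > 77142.86
  Iris (120000) -> MATCH
  Eve (120000) -> MATCH
  Rosa (100000) -> MATCH
  Dave (80000) -> MATCH


4 rows:
Iris, 120000
Eve, 120000
Rosa, 100000
Dave, 80000


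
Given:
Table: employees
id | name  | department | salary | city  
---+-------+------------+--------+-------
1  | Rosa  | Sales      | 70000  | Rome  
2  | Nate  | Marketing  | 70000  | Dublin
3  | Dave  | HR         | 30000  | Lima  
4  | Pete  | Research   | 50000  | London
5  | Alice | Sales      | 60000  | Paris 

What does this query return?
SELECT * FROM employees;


SELECT * returns all 5 rows with all columns

5 rows:
1, Rosa, Sales, 70000, Rome
2, Nate, Marketing, 70000, Dublin
3, Dave, HR, 30000, Lima
4, Pete, Research, 50000, London
5, Alice, Sales, 60000, Paris


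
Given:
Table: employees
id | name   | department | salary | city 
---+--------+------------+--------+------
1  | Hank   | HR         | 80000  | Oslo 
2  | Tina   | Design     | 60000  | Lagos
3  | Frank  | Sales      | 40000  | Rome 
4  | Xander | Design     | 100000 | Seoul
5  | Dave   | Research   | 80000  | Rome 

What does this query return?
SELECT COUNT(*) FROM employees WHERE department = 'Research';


Counting rows where department = 'Research'
  Dave -> MATCH


1


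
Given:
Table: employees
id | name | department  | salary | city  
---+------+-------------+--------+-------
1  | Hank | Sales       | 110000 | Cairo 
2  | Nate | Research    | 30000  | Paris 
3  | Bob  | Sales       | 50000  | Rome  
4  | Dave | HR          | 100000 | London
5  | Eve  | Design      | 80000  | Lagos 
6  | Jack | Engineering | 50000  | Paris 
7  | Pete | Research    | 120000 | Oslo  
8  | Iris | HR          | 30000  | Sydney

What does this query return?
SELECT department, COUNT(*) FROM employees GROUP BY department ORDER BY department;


Assigning each row to its department group:
  Hank -> Sales
  Nate -> Research
  Bob -> Sales
  Dave -> HR
  Eve -> Design
  Jack -> Engineering
  Pete -> Research
  Iris -> HR


5 groups:
Design, 1
Engineering, 1
HR, 2
Research, 2
Sales, 2


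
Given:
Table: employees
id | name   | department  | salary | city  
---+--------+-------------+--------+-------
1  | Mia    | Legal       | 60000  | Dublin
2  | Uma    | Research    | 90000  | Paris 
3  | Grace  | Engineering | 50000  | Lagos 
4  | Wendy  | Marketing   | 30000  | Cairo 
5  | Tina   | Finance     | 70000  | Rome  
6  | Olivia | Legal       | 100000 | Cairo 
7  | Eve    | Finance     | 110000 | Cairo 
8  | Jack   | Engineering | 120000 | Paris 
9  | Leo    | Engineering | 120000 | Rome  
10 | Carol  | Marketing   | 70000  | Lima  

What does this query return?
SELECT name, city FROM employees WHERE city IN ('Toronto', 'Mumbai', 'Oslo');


Filtering: city IN ('Toronto', 'Mumbai', 'Oslo')
Matching: 0 rows

Empty result set (0 rows)


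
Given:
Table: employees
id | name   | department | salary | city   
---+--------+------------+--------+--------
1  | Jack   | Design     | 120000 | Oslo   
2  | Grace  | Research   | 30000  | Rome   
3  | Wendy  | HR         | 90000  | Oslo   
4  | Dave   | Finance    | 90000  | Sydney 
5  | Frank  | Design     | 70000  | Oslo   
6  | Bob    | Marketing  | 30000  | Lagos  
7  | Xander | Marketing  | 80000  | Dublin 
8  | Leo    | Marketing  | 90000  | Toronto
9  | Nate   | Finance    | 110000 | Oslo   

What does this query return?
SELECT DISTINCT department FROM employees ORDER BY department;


All 'department' values (row order): Design, Research, HR, Finance, Design, Marketing, Marketing, Marketing, Finance
Removing duplicates leaves 5 unique value(s).

5 values:
Design
Finance
HR
Marketing
Research


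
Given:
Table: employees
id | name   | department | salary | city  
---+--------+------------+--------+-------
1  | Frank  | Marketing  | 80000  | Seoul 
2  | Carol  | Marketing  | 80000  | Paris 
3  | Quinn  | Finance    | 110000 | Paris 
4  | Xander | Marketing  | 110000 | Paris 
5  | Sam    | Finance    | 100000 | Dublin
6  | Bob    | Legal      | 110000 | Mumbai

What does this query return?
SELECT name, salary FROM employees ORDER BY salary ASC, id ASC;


Sorting by salary ASC, then id ASC for ties

6 rows:
Frank, 80000
Carol, 80000
Sam, 100000
Quinn, 110000
Xander, 110000
Bob, 110000


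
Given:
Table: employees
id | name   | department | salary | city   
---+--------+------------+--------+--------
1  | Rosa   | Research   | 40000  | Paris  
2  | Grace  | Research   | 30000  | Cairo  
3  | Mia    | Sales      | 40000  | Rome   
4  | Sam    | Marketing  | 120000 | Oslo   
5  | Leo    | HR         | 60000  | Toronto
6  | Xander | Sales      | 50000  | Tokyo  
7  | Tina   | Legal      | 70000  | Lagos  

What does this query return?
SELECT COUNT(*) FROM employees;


COUNT(*) counts all rows

7


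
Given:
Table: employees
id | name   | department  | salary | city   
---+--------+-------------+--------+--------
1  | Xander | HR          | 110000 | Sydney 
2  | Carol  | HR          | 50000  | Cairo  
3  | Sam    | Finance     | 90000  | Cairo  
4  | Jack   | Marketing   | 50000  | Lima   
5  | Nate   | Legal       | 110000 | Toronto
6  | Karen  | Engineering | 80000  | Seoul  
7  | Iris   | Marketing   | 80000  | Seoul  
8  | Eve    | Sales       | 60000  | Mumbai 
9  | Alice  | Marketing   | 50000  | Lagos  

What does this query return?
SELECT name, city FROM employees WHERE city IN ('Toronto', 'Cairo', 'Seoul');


Filtering: city IN ('Toronto', 'Cairo', 'Seoul')
Matching: 5 rows

5 rows:
Carol, Cairo
Sam, Cairo
Nate, Toronto
Karen, Seoul
Iris, Seoul


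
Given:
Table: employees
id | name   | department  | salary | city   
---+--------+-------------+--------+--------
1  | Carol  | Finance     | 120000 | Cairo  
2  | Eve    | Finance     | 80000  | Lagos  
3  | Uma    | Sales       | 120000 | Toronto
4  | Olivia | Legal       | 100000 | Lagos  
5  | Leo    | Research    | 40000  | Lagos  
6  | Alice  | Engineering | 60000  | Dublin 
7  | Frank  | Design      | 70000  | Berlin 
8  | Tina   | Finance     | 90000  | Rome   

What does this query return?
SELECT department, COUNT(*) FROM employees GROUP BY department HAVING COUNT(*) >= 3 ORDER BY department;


Groups with count >= 3:
  Finance: 3 -> PASS
  Design: 1 -> filtered out
  Engineering: 1 -> filtered out
  Legal: 1 -> filtered out
  Research: 1 -> filtered out
  Sales: 1 -> filtered out


1 groups:
Finance, 3


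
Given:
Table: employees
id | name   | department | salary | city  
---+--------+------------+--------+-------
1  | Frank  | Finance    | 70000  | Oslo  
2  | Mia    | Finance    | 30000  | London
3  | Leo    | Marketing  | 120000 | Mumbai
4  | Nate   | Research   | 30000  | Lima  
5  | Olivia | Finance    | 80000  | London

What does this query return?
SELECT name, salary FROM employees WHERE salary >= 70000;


Filtering: salary >= 70000
Matching: 3 rows

3 rows:
Frank, 70000
Leo, 120000
Olivia, 80000


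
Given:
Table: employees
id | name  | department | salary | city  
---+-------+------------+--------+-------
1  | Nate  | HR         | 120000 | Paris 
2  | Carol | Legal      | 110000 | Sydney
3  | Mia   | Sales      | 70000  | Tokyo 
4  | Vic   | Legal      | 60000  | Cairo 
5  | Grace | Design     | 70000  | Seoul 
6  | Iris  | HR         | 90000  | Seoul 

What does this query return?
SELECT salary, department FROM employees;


Projecting columns: salary, department

6 rows:
120000, HR
110000, Legal
70000, Sales
60000, Legal
70000, Design
90000, HR


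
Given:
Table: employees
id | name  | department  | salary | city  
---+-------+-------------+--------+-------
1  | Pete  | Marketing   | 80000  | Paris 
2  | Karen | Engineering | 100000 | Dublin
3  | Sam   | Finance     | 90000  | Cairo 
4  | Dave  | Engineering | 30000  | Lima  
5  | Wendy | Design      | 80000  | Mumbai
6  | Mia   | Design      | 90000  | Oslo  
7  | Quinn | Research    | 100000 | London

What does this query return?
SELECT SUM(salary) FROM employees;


SUM(salary) = 80000 + 100000 + 90000 + 30000 + 80000 + 90000 + 100000 = 570000

570000


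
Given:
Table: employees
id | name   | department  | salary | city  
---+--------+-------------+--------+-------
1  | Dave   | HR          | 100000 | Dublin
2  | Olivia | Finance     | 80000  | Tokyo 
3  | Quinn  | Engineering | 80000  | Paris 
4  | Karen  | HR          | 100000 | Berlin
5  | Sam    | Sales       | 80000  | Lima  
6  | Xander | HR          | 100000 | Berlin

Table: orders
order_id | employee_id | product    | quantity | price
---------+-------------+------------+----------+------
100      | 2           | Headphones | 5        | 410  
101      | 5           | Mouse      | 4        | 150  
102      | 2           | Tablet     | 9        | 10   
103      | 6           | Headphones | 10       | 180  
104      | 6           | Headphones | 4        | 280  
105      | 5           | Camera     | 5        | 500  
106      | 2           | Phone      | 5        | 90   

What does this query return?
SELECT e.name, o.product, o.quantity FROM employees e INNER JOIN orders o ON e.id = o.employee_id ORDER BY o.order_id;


Joining employees.id = orders.employee_id:
  employee Olivia (id=2) -> order Headphones
  employee Sam (id=5) -> order Mouse
  employee Olivia (id=2) -> order Tablet
  employee Xander (id=6) -> order Headphones
  employee Xander (id=6) -> order Headphones
  employee Sam (id=5) -> order Camera
  employee Olivia (id=2) -> order Phone


7 rows:
Olivia, Headphones, 5
Sam, Mouse, 4
Olivia, Tablet, 9
Xander, Headphones, 10
Xander, Headphones, 4
Sam, Camera, 5
Olivia, Phone, 5
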